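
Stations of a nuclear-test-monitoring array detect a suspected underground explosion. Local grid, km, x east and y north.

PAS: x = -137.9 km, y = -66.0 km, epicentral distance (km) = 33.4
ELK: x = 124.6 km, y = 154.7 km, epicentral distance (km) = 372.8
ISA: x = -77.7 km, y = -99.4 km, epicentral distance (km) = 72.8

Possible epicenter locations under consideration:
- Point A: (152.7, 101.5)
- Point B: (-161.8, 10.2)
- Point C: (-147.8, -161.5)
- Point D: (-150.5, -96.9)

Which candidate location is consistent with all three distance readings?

For each candidate, compare |candidate − station| to the reported distance:
Point A: residuals PAS 302.0, ELK 312.6, ISA 232.9 → max 312.6 km
Point B: residuals PAS 46.5, ELK 52.0, ISA 65.3 → max 65.3 km
Point C: residuals PAS 62.6, ELK 44.6, ISA 20.9 → max 62.6 km
Point D: residuals PAS 0.0, ELK 0.0, ISA 0.0 → max 0.0 km
Only Point D has all residuals ≈ 0.

Point D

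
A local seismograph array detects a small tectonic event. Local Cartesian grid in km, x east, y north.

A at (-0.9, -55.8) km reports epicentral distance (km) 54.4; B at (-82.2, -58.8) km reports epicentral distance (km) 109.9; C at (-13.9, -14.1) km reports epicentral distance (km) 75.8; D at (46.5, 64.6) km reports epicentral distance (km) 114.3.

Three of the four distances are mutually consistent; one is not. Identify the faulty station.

B

Solve using three stations at a time. Using A, C, D (subtract circle equations pairwise → linear system) gives (x, y) ≈ (53.1, -49.5).
Distances from that point to each station vs reported:
  A: calculated 54.4 vs reported 54.4 → residual 0.0 km
  B: calculated 135.6 vs reported 109.9 → residual 25.7 km
  C: calculated 75.8 vs reported 75.8 → residual 0.0 km
  D: calculated 114.3 vs reported 114.3 → residual 0.0 km
A, C, D are mutually consistent (residuals ≈ 0); B is off by 25.7 km.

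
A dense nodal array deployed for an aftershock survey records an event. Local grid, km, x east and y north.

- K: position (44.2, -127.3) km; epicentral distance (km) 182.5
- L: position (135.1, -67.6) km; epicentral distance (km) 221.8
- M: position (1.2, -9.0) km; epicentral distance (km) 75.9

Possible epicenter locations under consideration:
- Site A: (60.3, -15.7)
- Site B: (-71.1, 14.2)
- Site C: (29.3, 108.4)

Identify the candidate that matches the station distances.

For each candidate, compare |candidate − station| to the reported distance:
Site A: residuals K 69.7, L 130.8, M 16.4 → max 130.8 km
Site B: residuals K 0.0, L 0.0, M 0.0 → max 0.0 km
Site C: residuals K 53.7, L 16.4, M 44.8 → max 53.7 km
Only Site B has all residuals ≈ 0.

Site B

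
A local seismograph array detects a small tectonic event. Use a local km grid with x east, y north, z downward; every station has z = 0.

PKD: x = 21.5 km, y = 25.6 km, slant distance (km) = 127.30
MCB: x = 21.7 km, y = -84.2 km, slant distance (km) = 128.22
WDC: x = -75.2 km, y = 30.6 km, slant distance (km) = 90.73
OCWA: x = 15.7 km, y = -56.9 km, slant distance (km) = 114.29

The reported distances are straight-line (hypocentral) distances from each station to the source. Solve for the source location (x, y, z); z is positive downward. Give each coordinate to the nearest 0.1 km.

Each station gives a sphere (x−x_i)² + (y−y_i)² + z² = d_i² (stations at z=0).
Subtracting the PKD sphere from MCB and WDC: z² cancels, leaving linear equations in x and y:
0.4 x − 219.6 y = 6207.84
-193.4 x + 10.0 y = 13447.15
Solving: x ≈ -70.999, y ≈ -28.398 km (keep extra digits for the depth step; rounded: -71.0, -28.4).
Then from the PKD sphere: z² = 127.30² − (x − 21.5)² − (y − 25.6)² with x = -70.999, y = -28.398, so z ≈ 68.800 ≈ 68.8 km.

(-71.0, -28.4, 68.8)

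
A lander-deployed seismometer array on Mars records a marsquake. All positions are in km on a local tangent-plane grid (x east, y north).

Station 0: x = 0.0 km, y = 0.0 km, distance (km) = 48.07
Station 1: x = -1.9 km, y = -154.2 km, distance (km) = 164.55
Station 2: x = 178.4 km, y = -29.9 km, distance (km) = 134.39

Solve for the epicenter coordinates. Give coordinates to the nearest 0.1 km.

48.0 km east, 2.6 km north

Circle about each station: x² + y² = 48.07²; (x + 1.9)² + (y + 154.2)² = 164.55²; (x − 178.4)² + (y + 29.9)² = 134.39².
Subtracting the Station 0 equation from the Station 1 and Station 2 equations removes the quadratic terms:
-3.8 x − 308.4 y = -984.73
356.8 x − 59.8 y = 16970.62
Solving the 2×2 system: x ≈ 48.0, y ≈ 2.6 km.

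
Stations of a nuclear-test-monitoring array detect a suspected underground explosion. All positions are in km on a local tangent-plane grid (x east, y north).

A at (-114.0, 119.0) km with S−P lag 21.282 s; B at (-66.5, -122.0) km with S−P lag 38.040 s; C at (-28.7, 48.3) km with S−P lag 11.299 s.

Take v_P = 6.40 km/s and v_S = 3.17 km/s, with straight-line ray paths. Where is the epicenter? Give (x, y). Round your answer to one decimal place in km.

(18.5, 101.3)

Distance from S−P lag: d = Δt · v_P v_S / (v_P − v_S) = Δt · (6.40·3.17)/(6.40−3.17) ≈ 6.2811·Δt.
So d_A = 133.67, d_B = 238.93, d_C = 70.97 km.
Circle about each station: (x + 114.0)² + (y − 119.0)² = 133.67²; (x + 66.5)² + (y + 122.0)² = 238.93²; (x + 28.7)² + (y − 48.3)² = 70.97².
Subtracting the A equation from the B and C equations removes the quadratic terms:
95.0 x − 482.0 y = -47070.63
170.6 x − 141.4 y = -11169.49
Solving the 2×2 system: x ≈ 18.5, y ≈ 101.3 km.
Check against A (with the unrounded x, y): √((x + 114.0)²+(y − 119.0)²) = 133.67 ≈ 133.67 km. ✓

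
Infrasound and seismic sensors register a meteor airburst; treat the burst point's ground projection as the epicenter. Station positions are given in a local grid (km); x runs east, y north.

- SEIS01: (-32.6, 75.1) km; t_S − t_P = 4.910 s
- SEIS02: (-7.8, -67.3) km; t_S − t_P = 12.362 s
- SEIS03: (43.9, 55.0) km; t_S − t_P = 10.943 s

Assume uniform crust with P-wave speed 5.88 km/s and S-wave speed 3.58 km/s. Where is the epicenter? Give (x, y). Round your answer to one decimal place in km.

Distance from S−P lag: d = Δt · v_P v_S / (v_P − v_S) = Δt · (5.88·3.58)/(5.88−3.58) ≈ 9.1523·Δt.
So d_SEIS01 = 44.94, d_SEIS02 = 113.14, d_SEIS03 = 100.15 km.
Circle about each station: (x + 32.6)² + (y − 75.1)² = 44.94²; (x + 7.8)² + (y + 67.3)² = 113.14²; (x − 43.9)² + (y − 55.0)² = 100.15².
Subtracting pairs of circle equations eliminates x²+y² and gives linear equations (the radical axes):
49.6 x − 284.8 y = -12893.70
153.0 x − 40.2 y = -9760.98
Solving the 2×2 system: x ≈ -54.4, y ≈ 35.8 km.

-54.4 km east, 35.8 km north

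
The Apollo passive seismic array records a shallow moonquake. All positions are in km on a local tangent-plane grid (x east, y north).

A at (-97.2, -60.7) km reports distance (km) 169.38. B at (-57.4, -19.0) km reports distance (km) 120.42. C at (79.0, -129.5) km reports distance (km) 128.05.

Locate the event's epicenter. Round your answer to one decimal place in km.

Circle about each station: (x + 97.2)² + (y + 60.7)² = 169.38²; (x + 57.4)² + (y + 19.0)² = 120.42²; (x − 79.0)² + (y + 129.5)² = 128.05².
Subtracting the A equation from the B and C equations removes the quadratic terms:
79.6 x + 83.4 y = 4712.04
352.4 x − 137.6 y = 22171.70
Solving the 2×2 system: x ≈ 61.9, y ≈ -2.6 km.
Check against A (with the unrounded x, y): √((x + 97.2)²+(y + 60.7)²) = 169.39 ≈ 169.38 km. ✓

x ≈ 61.9 km, y ≈ -2.6 km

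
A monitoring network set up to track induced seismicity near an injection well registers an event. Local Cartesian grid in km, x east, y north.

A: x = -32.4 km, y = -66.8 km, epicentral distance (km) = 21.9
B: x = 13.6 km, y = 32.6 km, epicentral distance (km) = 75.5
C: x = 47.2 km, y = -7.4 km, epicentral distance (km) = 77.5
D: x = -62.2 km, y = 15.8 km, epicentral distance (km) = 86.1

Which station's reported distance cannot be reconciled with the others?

Solve using three stations at a time. Using A, C, D (subtract circle equations pairwise → linear system) gives (x, y) ≈ (-13.7, -55.3).
Distances from that point to each station vs reported:
  A: calculated 21.9 vs reported 21.9 → residual 0.0 km
  B: calculated 92.1 vs reported 75.5 → residual 16.6 km
  C: calculated 77.5 vs reported 77.5 → residual 0.0 km
  D: calculated 86.1 vs reported 86.1 → residual 0.0 km
A, C, D are mutually consistent (residuals ≈ 0); B is off by 16.6 km.

B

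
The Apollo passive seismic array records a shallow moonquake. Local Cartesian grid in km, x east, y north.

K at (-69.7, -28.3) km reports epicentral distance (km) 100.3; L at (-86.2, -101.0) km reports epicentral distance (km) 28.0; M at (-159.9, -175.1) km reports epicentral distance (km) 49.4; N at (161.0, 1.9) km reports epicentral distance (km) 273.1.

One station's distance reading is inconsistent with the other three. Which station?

Solve using three stations at a time. Using K, L, N (subtract circle equations pairwise → linear system) gives (x, y) ≈ (-79.1, -128.2).
Distances from that point to each station vs reported:
  K: calculated 100.3 vs reported 100.3 → residual 0.0 km
  L: calculated 28.1 vs reported 28.0 → residual 0.1 km
  M: calculated 93.4 vs reported 49.4 → residual 44.0 km
  N: calculated 273.1 vs reported 273.1 → residual 0.0 km
K, L, N are mutually consistent (residuals ≈ 0); M is off by 44.0 km.

M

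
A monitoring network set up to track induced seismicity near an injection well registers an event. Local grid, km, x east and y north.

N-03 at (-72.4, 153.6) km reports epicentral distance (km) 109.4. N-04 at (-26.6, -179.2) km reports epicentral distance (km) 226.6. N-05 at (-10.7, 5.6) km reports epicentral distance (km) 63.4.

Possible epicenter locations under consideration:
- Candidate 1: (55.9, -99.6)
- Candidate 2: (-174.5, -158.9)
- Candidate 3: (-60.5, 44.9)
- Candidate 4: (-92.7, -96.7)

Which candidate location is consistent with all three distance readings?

For each candidate, compare |candidate − station| to the reported distance:
Candidate 1: residuals N-03 174.5, N-04 112.0, N-05 61.1 → max 174.5 km
Candidate 2: residuals N-03 219.4, N-04 77.3, N-05 168.7 → max 219.4 km
Candidate 3: residuals N-03 0.1, N-04 0.0, N-05 0.0 → max 0.1 km
Candidate 4: residuals N-03 141.7, N-04 120.9, N-05 67.7 → max 141.7 km
Only Candidate 3 has all residuals ≈ 0.

Candidate 3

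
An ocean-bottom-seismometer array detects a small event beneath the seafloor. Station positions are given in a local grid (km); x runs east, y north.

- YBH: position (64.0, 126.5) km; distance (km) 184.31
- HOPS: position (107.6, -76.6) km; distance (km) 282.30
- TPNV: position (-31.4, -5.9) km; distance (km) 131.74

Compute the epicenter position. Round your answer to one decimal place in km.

x ≈ -117.4 km, y ≈ 93.9 km

Circle about each station: (x − 64.0)² + (y − 126.5)² = 184.31²; (x − 107.6)² + (y + 76.6)² = 282.30²; (x + 31.4)² + (y + 5.9)² = 131.74².
Subtracting the YBH equation from the HOPS and TPNV equations removes the quadratic terms:
87.2 x − 406.2 y = -48376.04
-190.8 x − 264.8 y = -2462.73
Solving the 2×2 system: x ≈ -117.4, y ≈ 93.9 km.
Check against YBH (with the unrounded x, y): √((x − 64.0)²+(y − 126.5)²) = 184.31 ≈ 184.31 km. ✓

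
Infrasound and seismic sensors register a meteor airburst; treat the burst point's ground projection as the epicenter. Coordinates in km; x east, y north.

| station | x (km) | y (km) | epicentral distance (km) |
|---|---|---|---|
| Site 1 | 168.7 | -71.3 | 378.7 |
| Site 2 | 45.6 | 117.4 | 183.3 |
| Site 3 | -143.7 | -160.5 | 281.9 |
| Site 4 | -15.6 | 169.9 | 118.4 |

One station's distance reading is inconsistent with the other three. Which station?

Site 3

Solve using three stations at a time. Using Site 1, Site 2, Site 4 (subtract circle equations pairwise → linear system) gives (x, y) ≈ (-133.5, 157.1).
Distances from that point to each station vs reported:
  Site 1: calculated 378.8 vs reported 378.7 → residual 0.1 km
  Site 2: calculated 183.4 vs reported 183.3 → residual 0.1 km
  Site 3: calculated 317.7 vs reported 281.9 → residual 35.8 km
  Site 4: calculated 118.6 vs reported 118.4 → residual 0.2 km
Site 1, Site 2, Site 4 are mutually consistent (residuals ≈ 0); Site 3 is off by 35.8 km.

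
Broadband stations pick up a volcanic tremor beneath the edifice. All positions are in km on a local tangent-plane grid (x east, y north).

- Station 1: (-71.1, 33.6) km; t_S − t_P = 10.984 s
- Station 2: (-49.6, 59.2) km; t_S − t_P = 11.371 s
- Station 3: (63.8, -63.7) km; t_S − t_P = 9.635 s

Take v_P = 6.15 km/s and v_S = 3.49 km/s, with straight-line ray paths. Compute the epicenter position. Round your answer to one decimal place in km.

1.8 km east, -16.8 km north

Distance from S−P lag: d = Δt · v_P v_S / (v_P − v_S) = Δt · (6.15·3.49)/(6.15−3.49) ≈ 8.0690·Δt.
So d_Station 1 = 88.63, d_Station 2 = 91.75, d_Station 3 = 77.74 km.
Circle about each station: (x + 71.1)² + (y − 33.6)² = 88.63²; (x + 49.6)² + (y − 59.2)² = 91.75²; (x − 63.8)² + (y + 63.7)² = 77.74².
Subtracting pairs of circle equations eliminates x²+y² and gives linear equations (the radical axes):
43.0 x + 51.2 y = -782.16
269.8 x − 194.6 y = 3755.73
Solving the 2×2 system: x ≈ 1.8, y ≈ -16.8 km.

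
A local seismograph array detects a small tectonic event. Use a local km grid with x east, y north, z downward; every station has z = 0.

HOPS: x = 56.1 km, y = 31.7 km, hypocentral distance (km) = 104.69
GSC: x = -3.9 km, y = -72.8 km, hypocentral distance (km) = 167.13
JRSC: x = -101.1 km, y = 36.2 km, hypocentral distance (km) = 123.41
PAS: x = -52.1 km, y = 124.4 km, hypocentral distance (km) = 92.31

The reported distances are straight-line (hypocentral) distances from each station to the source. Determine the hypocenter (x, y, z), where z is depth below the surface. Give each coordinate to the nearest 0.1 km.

Each station gives a sphere (x−x_i)² + (y−y_i)² + z² = d_i² (stations at z=0).
Subtracting the HOPS sphere from GSC and JRSC: z² cancels, leaving linear equations in x and y:
-120.0 x − 209.0 y = -15809.49
-314.4 x + 9.0 y = 3109.52
Solving: x ≈ -7.600, y ≈ 80.007 km (keep extra digits for the depth step; rounded: -7.6, 80.0).
Then from the HOPS sphere: z² = 104.69² − (x − 56.1)² − (y − 31.7)² with x = -7.600, y = 80.007, so z ≈ 67.592 ≈ 67.6 km.

x ≈ -7.6 km, y ≈ 80.0 km, depth ≈ 67.6 km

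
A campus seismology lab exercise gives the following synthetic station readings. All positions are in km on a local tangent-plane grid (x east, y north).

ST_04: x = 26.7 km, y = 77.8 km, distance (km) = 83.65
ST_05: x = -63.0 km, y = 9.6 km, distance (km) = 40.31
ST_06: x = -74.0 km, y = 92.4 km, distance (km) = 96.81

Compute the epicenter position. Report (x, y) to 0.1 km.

x ≈ -22.7 km, y ≈ 10.3 km

Circle about each station: (x − 26.7)² + (y − 77.8)² = 83.65²; (x + 63.0)² + (y − 9.6)² = 40.31²; (x + 74.0)² + (y − 92.4)² = 96.81².
Subtracting pairs of circle equations eliminates x²+y² and gives linear equations (the radical axes):
-179.4 x − 136.4 y = 2667.86
-201.4 x + 29.2 y = 4873.18
Solving the 2×2 system: x ≈ -22.7, y ≈ 10.3 km.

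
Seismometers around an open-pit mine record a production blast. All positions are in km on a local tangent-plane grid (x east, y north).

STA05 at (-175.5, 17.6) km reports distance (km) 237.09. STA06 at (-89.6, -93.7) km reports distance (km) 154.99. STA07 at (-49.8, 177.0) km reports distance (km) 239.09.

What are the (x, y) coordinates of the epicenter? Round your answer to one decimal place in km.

Circle about each station: (x + 175.5)² + (y − 17.6)² = 237.09²; (x + 89.6)² + (y + 93.7)² = 154.99²; (x + 49.8)² + (y − 177.0)² = 239.09².
Subtracting pairs of circle equations eliminates x²+y² and gives linear equations (the radical axes):
171.8 x − 222.6 y = 17887.61
251.4 x + 318.8 y = 1746.67
Solving the 2×2 system: x ≈ 55.0, y ≈ -37.9 km.
Check against STA05 (with the unrounded x, y): √((x + 175.5)²+(y − 17.6)²) = 237.10 ≈ 237.09 km. ✓

55.0 km east, -37.9 km north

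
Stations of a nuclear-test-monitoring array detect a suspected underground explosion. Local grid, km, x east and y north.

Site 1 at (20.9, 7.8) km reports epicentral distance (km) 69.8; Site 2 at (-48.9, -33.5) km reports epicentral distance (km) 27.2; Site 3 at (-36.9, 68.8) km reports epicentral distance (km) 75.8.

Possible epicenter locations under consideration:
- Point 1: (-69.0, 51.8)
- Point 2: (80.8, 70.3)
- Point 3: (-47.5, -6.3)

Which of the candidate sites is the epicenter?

Point 3

For each candidate, compare |candidate − station| to the reported distance:
Point 1: residuals Site 1 30.3, Site 2 60.4, Site 3 39.5 → max 60.4 km
Point 2: residuals Site 1 16.8, Site 2 138.9, Site 3 41.9 → max 138.9 km
Point 3: residuals Site 1 0.0, Site 2 0.0, Site 3 0.0 → max 0.0 km
Only Point 3 has all residuals ≈ 0.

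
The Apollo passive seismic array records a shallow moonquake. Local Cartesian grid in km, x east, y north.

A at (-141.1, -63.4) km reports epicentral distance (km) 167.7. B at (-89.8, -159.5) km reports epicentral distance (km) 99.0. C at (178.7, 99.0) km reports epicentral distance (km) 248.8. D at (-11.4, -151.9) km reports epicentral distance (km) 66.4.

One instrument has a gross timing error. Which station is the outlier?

Solve using three stations at a time. Using A, C, D (subtract circle equations pairwise → linear system) gives (x, y) ≈ (23.5, -95.4).
Distances from that point to each station vs reported:
  A: calculated 167.7 vs reported 167.7 → residual 0.0 km
  B: calculated 130.2 vs reported 99.0 → residual 31.2 km
  C: calculated 248.8 vs reported 248.8 → residual 0.0 km
  D: calculated 66.4 vs reported 66.4 → residual 0.0 km
A, C, D are mutually consistent (residuals ≈ 0); B is off by 31.2 km.

B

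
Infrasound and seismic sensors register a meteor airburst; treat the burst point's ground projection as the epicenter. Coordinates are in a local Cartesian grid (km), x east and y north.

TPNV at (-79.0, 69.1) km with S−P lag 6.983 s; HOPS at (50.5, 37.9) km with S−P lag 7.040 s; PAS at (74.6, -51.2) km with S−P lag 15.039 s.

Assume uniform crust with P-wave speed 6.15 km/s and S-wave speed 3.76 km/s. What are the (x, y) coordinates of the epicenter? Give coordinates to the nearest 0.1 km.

x ≈ -11.5 km, y ≈ 66.1 km

Distance from S−P lag: d = Δt · v_P v_S / (v_P − v_S) = Δt · (6.15·3.76)/(6.15−3.76) ≈ 9.6753·Δt.
So d_TPNV = 67.56, d_HOPS = 68.11, d_PAS = 145.51 km.
Circle about each station: (x + 79.0)² + (y − 69.1)² = 67.56²; (x − 50.5)² + (y − 37.9)² = 68.11²; (x − 74.6)² + (y + 51.2)² = 145.51².
Subtracting pairs of circle equations eliminates x²+y² and gives linear equations (the radical axes):
259.0 x − 62.4 y = -7103.77
307.2 x − 240.6 y = -19438.02
Solving the 2×2 system: x ≈ -11.5, y ≈ 66.1 km.
Check against TPNV (with the unrounded x, y): √((x + 79.0)²+(y − 69.1)²) = 67.57 ≈ 67.56 km. ✓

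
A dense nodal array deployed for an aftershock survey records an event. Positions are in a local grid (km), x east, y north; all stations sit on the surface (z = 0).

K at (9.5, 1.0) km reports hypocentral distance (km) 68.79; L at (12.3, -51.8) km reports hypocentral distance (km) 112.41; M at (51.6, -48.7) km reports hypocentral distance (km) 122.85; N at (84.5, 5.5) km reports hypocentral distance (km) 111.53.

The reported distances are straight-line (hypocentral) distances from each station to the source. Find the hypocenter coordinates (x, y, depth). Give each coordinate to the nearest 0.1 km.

Each station gives a sphere (x−x_i)² + (y−y_i)² + z² = d_i² (stations at z=0).
Subtracting the K sphere from L and M: z² cancels, leaving linear equations in x and y:
5.6 x − 105.6 y = -5160.66
84.2 x − 99.4 y = -5417.06
Solving: x ≈ -7.087, y ≈ 48.494 km (keep extra digits for the depth step; rounded: -7.1, 48.5).
Then from the K sphere: z² = 68.79² − (x − 9.5)² − (y − 1.0)² with x = -7.087, y = 48.494, so z ≈ 46.918 ≈ 46.9 km.

(-7.1, 48.5, 46.9)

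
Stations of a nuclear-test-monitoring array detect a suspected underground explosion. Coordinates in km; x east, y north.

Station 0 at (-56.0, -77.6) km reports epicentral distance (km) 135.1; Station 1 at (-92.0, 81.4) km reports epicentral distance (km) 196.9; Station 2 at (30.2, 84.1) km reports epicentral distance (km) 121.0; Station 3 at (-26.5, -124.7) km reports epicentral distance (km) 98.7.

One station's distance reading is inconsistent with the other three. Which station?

Station 3

Solve using three stations at a time. Using Station 0, Station 1, Station 2 (subtract circle equations pairwise → linear system) gives (x, y) ≈ (70.3, -29.9).
Distances from that point to each station vs reported:
  Station 0: calculated 135.0 vs reported 135.1 → residual 0.1 km
  Station 1: calculated 196.8 vs reported 196.9 → residual 0.1 km
  Station 2: calculated 120.9 vs reported 121.0 → residual 0.1 km
  Station 3: calculated 135.5 vs reported 98.7 → residual 36.8 km
Station 0, Station 1, Station 2 are mutually consistent (residuals ≈ 0); Station 3 is off by 36.8 km.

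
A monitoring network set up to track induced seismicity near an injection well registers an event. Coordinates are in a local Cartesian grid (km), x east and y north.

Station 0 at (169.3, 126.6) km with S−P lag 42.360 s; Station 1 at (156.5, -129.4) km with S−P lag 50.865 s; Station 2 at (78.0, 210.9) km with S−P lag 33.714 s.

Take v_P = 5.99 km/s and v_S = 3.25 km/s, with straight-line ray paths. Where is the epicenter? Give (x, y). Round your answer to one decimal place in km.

(-129.6, 91.4)

Distance from S−P lag: d = Δt · v_P v_S / (v_P − v_S) = Δt · (5.99·3.25)/(5.99−3.25) ≈ 7.1049·Δt.
So d_Station 0 = 300.96, d_Station 1 = 361.39, d_Station 2 = 239.54 km.
Circle about each station: (x − 169.3)² + (y − 126.6)² = 300.96²; (x − 156.5)² + (y + 129.4)² = 361.39²; (x − 78.0)² + (y − 210.9)² = 239.54².
Subtracting pairs of circle equations eliminates x²+y² and gives linear equations (the radical axes):
-25.6 x − 512.0 y = -43479.25
-182.6 x + 168.6 y = 39070.27
Solving the 2×2 system: x ≈ -129.6, y ≈ 91.4 km.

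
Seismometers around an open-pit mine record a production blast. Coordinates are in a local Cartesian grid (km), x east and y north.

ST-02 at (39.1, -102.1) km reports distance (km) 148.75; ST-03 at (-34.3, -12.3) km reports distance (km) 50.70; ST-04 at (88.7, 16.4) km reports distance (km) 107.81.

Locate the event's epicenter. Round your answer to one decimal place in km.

x ≈ -17.4 km, y ≈ 35.5 km

Circle about each station: (x − 39.1)² + (y + 102.1)² = 148.75²; (x + 34.3)² + (y + 12.3)² = 50.70²; (x − 88.7)² + (y − 16.4)² = 107.81².
Subtracting the ST-02 equation from the ST-03 and ST-04 equations removes the quadratic terms:
-146.8 x + 179.6 y = 8930.63
99.2 x + 237.0 y = 6687.00
Solving the 2×2 system: x ≈ -17.4, y ≈ 35.5 km.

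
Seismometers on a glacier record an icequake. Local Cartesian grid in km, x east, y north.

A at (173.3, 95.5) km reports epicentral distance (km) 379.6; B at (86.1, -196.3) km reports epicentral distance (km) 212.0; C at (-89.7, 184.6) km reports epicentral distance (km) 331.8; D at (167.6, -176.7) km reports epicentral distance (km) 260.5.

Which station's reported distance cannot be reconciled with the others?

D

Solve using three stations at a time. Using A, B, C (subtract circle equations pairwise → linear system) gives (x, y) ≈ (-119.7, -145.8).
Distances from that point to each station vs reported:
  A: calculated 379.5 vs reported 379.6 → residual 0.1 km
  B: calculated 211.9 vs reported 212.0 → residual 0.1 km
  C: calculated 331.7 vs reported 331.8 → residual 0.1 km
  D: calculated 288.9 vs reported 260.5 → residual 28.4 km
A, B, C are mutually consistent (residuals ≈ 0); D is off by 28.4 km.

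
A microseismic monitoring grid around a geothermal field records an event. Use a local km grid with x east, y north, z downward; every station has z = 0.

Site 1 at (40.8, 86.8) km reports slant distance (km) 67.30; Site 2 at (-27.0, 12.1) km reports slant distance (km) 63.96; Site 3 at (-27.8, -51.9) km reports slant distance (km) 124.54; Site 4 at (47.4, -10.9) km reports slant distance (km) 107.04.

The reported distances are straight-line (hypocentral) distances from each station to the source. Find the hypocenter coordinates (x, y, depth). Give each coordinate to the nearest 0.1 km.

x ≈ -18.1 km, y ≈ 69.2 km, depth ≈ 27.4 km

Each station gives a sphere (x−x_i)² + (y−y_i)² + z² = d_i² (stations at z=0).
Subtracting the Site 1 sphere from Site 2 and Site 3: z² cancels, leaving linear equations in x and y:
-135.6 x − 149.4 y = -7885.06
-137.2 x − 277.4 y = -16713.35
Solving: x ≈ -18.090, y ≈ 69.197 km (keep extra digits for the depth step; rounded: -18.1, 69.2).
Then from the Site 1 sphere: z² = 67.30² − (x − 40.8)² − (y − 86.8)² with x = -18.090, y = 69.197, so z ≈ 27.412 ≈ 27.4 km.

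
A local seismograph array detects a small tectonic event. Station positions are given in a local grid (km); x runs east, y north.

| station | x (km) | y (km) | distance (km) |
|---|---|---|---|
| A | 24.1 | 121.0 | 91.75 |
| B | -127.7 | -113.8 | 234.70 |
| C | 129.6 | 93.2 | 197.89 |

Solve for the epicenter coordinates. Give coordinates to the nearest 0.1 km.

Circle about each station: (x − 24.1)² + (y − 121.0)² = 91.75²; (x + 127.7)² + (y + 113.8)² = 234.70²; (x − 129.6)² + (y − 93.2)² = 197.89².
Subtracting the A equation from the B and C equations removes the quadratic terms:
-303.6 x − 469.6 y = -32630.11
211.0 x − 55.6 y = -20481.80
Solving the 2×2 system: x ≈ -67.3, y ≈ 113.0 km.

(-67.3, 113.0)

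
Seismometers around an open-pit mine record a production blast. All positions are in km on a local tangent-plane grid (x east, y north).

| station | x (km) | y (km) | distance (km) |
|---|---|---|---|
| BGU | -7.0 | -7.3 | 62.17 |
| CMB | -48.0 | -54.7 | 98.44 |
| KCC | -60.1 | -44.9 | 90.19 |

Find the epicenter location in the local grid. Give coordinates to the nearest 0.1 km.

x ≈ -42.7 km, y ≈ 43.6 km

Circle about each station: (x + 7.0)² + (y + 7.3)² = 62.17²; (x + 48.0)² + (y + 54.7)² = 98.44²; (x + 60.1)² + (y + 44.9)² = 90.19².
Subtracting pairs of circle equations eliminates x²+y² and gives linear equations (the radical axes):
-82.0 x − 94.8 y = -631.52
-106.2 x − 75.2 y = 1256.60
Solving the 2×2 system: x ≈ -42.7, y ≈ 43.6 km.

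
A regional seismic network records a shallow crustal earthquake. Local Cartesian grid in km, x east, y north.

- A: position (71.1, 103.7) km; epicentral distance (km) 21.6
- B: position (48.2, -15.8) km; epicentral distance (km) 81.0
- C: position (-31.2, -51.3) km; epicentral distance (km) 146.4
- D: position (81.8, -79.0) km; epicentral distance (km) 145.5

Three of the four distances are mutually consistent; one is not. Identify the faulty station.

Solve using three stations at a time. Using B, C, D (subtract circle equations pairwise → linear system) gives (x, y) ≈ (58.3, 64.6).
Distances from that point to each station vs reported:
  A: calculated 41.2 vs reported 21.6 → residual 19.6 km
  B: calculated 81.0 vs reported 81.0 → residual 0.0 km
  C: calculated 146.4 vs reported 146.4 → residual 0.0 km
  D: calculated 145.5 vs reported 145.5 → residual 0.0 km
B, C, D are mutually consistent (residuals ≈ 0); A is off by 19.6 km.

A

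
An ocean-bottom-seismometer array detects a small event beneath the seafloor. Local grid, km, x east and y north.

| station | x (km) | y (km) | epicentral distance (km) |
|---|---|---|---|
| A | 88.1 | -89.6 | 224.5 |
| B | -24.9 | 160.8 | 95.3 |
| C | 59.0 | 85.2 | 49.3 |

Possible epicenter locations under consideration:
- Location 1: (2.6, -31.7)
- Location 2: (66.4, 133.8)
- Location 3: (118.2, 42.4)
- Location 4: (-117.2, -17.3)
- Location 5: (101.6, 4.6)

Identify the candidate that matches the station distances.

Location 2

For each candidate, compare |candidate − station| to the reported distance:
Location 1: residuals A 121.2, B 99.2, C 80.5 → max 121.2 km
Location 2: residuals A 0.0, B 0.1, C 0.1 → max 0.1 km
Location 3: residuals A 89.1, B 90.4, C 23.8 → max 90.4 km
Location 4: residuals A 6.8, B 105.3, C 154.5 → max 154.5 km
Location 5: residuals A 129.3, B 105.7, C 41.9 → max 129.3 km
Only Location 2 has all residuals ≈ 0.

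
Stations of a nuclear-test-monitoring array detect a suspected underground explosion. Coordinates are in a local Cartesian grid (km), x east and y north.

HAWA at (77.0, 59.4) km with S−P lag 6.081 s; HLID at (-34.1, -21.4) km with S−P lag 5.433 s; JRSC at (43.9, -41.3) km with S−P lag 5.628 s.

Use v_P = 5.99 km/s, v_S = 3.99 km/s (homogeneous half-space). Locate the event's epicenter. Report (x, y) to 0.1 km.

Distance from S−P lag: d = Δt · v_P v_S / (v_P − v_S) = Δt · (5.99·3.99)/(5.99−3.99) ≈ 11.9501·Δt.
So d_HAWA = 72.67, d_HLID = 64.92, d_JRSC = 67.25 km.
Circle about each station: (x − 77.0)² + (y − 59.4)² = 72.67²; (x + 34.1)² + (y + 21.4)² = 64.92²; (x − 43.9)² + (y + 41.3)² = 67.25².
Subtracting the HAWA equation from the HLID and JRSC equations removes the quadratic terms:
-222.2 x − 161.6 y = -6770.27
-66.2 x − 201.4 y = -5066.09
Solving the 2×2 system: x ≈ 16.0, y ≈ 19.9 km.
Check against HAWA (with the unrounded x, y): √((x − 77.0)²+(y − 59.4)²) = 72.67 ≈ 72.67 km. ✓

16.0 km east, 19.9 km north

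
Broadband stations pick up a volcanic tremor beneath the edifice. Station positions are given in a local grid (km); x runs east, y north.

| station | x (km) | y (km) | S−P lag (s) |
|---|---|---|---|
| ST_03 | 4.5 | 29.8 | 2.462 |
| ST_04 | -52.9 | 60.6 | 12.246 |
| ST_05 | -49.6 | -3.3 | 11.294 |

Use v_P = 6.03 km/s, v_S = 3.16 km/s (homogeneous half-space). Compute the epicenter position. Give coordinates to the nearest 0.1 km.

x ≈ 20.0 km, y ≈ 24.6 km

Distance from S−P lag: d = Δt · v_P v_S / (v_P − v_S) = Δt · (6.03·3.16)/(6.03−3.16) ≈ 6.6393·Δt.
So d_ST_03 = 16.35, d_ST_04 = 81.30, d_ST_05 = 74.98 km.
Circle about each station: (x − 4.5)² + (y − 29.8)² = 16.35²; (x + 52.9)² + (y − 60.6)² = 81.30²; (x + 49.6)² + (y + 3.3)² = 74.98².
Subtracting pairs of circle equations eliminates x²+y² and gives linear equations (the radical axes):
-114.8 x + 61.6 y = -779.89
-108.2 x − 66.2 y = -3791.92
Solving the 2×2 system: x ≈ 20.0, y ≈ 24.6 km.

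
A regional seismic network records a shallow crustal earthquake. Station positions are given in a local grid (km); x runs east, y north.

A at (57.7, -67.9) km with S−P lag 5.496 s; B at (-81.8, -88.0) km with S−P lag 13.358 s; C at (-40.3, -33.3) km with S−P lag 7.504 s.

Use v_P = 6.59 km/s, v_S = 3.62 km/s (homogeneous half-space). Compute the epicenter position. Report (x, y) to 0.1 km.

18.0 km east, -48.6 km north

Distance from S−P lag: d = Δt · v_P v_S / (v_P − v_S) = Δt · (6.59·3.62)/(6.59−3.62) ≈ 8.0323·Δt.
So d_A = 44.15, d_B = 107.29, d_C = 60.27 km.
Circle about each station: (x − 57.7)² + (y + 67.9)² = 44.15²; (x + 81.8)² + (y + 88.0)² = 107.29²; (x + 40.3)² + (y + 33.3)² = 60.27².
Subtracting the A equation from the B and C equations removes the quadratic terms:
-279.0 x − 40.2 y = -3066.38
-196.0 x + 69.2 y = -6889.97
Solving the 2×2 system: x ≈ 18.0, y ≈ -48.6 km.
Check against A (with the unrounded x, y): √((x − 57.7)²+(y + 67.9)²) = 44.15 ≈ 44.15 km. ✓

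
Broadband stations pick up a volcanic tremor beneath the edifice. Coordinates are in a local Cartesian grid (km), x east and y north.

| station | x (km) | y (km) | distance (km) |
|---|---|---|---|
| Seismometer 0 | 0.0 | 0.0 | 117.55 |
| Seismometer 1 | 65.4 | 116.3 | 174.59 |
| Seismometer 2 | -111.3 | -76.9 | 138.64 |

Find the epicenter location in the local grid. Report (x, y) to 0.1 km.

Circle about each station: x² + y² = 117.55²; (x − 65.4)² + (y − 116.3)² = 174.59²; (x + 111.3)² + (y + 76.9)² = 138.64².
Subtracting the Seismometer 0 equation from the Seismometer 1 and Seismometer 2 equations removes the quadratic terms:
130.8 x + 232.6 y = 1139.18
-222.6 x − 153.8 y = 12898.25
Solving the 2×2 system: x ≈ -100.3, y ≈ 61.3 km.

x ≈ -100.3 km, y ≈ 61.3 km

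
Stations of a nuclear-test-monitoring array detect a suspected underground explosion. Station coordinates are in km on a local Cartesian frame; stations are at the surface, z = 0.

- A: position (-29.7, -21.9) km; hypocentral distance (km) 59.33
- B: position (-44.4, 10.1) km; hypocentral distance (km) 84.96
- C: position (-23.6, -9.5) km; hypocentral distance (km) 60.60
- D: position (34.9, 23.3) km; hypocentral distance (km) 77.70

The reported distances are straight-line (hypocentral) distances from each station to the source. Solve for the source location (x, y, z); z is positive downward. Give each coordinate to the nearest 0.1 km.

x ≈ 12.3 km, y ≈ -41.0 km, depth ≈ 37.3 km

Each station gives a sphere (x−x_i)² + (y−y_i)² + z² = d_i² (stations at z=0).
Subtracting the A sphere from B and C: z² cancels, leaving linear equations in x and y:
-29.4 x + 64.0 y = -2986.48
12.2 x + 24.8 y = -866.80
Solving: x ≈ 12.312, y ≈ -41.008 km (keep extra digits for the depth step; rounded: 12.3, -41.0).
Then from the A sphere: z² = 59.33² − (x + 29.7)² − (y + 21.9)² with x = 12.312, y = -41.008, so z ≈ 37.282 ≈ 37.3 km.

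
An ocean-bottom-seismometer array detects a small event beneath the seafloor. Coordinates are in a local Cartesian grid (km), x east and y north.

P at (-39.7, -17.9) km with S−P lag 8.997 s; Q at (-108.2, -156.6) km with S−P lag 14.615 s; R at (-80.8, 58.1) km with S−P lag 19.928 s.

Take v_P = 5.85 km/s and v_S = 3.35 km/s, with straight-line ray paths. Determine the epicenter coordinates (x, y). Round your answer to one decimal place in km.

Distance from S−P lag: d = Δt · v_P v_S / (v_P − v_S) = Δt · (5.85·3.35)/(5.85−3.35) ≈ 7.8390·Δt.
So d_P = 70.53, d_Q = 114.57, d_R = 156.22 km.
Circle about each station: (x + 39.7)² + (y + 17.9)² = 70.53²; (x + 108.2)² + (y + 156.6)² = 114.57²; (x + 80.8)² + (y − 58.1)² = 156.22².
Subtracting the P equation from the Q and R equations removes the quadratic terms:
-137.0 x − 277.4 y = 26182.50
-82.2 x + 152.0 y = -11422.46
Solving the 2×2 system: x ≈ -18.6, y ≈ -85.2 km.
Check against P (with the unrounded x, y): √((x + 39.7)²+(y + 17.9)²) = 70.53 ≈ 70.53 km. ✓

-18.6 km east, -85.2 km north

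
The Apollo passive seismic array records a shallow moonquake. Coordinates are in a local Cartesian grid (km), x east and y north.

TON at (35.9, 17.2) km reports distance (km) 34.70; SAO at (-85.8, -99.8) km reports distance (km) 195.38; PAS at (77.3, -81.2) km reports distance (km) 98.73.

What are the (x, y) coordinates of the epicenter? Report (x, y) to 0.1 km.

(70.6, 17.3)

Circle about each station: (x − 35.9)² + (y − 17.2)² = 34.70²; (x + 85.8)² + (y + 99.8)² = 195.38²; (x − 77.3)² + (y + 81.2)² = 98.73².
Subtracting the TON equation from the SAO and PAS equations removes the quadratic terms:
-243.4 x − 234.0 y = -21232.22
82.8 x − 196.8 y = 2440.56
Solving the 2×2 system: x ≈ 70.6, y ≈ 17.3 km.
Check against TON (with the unrounded x, y): √((x − 35.9)²+(y − 17.2)²) = 34.70 ≈ 34.70 km. ✓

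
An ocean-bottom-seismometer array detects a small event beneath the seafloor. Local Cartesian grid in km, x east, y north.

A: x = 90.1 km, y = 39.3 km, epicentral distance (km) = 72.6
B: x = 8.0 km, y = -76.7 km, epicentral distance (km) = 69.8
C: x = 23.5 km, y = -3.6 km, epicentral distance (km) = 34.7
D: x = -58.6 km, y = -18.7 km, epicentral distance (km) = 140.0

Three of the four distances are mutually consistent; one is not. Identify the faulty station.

Solve using three stations at a time. Using A, B, C (subtract circle equations pairwise → linear system) gives (x, y) ≈ (52.5, -22.9).
Distances from that point to each station vs reported:
  A: calculated 72.6 vs reported 72.6 → residual 0.0 km
  B: calculated 69.8 vs reported 69.8 → residual 0.0 km
  C: calculated 34.8 vs reported 34.7 → residual 0.1 km
  D: calculated 111.2 vs reported 140.0 → residual 28.8 km
A, B, C are mutually consistent (residuals ≈ 0); D is off by 28.8 km.

D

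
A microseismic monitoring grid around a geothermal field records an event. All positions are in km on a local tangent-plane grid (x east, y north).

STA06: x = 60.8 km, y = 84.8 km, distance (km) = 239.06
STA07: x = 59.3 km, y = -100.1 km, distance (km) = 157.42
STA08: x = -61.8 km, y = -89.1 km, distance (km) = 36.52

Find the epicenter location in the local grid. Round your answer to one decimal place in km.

Circle about each station: (x − 60.8)² + (y − 84.8)² = 239.06²; (x − 59.3)² + (y + 100.1)² = 157.42²; (x + 61.8)² + (y + 89.1)² = 36.52².
Subtracting the STA06 equation from the STA07 and STA08 equations removes the quadratic terms:
-3.0 x − 369.8 y = 35017.45
-245.2 x − 347.8 y = 56686.34
Solving the 2×2 system: x ≈ -98.0, y ≈ -93.9 km.

-98.0 km east, -93.9 km north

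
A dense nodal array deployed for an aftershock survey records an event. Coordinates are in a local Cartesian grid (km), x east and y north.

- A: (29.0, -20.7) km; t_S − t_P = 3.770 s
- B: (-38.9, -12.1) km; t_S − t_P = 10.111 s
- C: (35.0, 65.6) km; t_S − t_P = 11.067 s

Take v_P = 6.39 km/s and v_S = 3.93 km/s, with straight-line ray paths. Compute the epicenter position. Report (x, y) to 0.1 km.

Distance from S−P lag: d = Δt · v_P v_S / (v_P − v_S) = Δt · (6.39·3.93)/(6.39−3.93) ≈ 10.2084·Δt.
So d_A = 38.49, d_B = 103.22, d_C = 112.98 km.
Circle about each station: (x − 29.0)² + (y + 20.7)² = 38.49²; (x + 38.9)² + (y + 12.1)² = 103.22²; (x − 35.0)² + (y − 65.6)² = 112.98².
Subtracting pairs of circle equations eliminates x²+y² and gives linear equations (the radical axes):
-135.8 x + 17.2 y = -8782.76
12.0 x + 172.6 y = -7024.13
Solving the 2×2 system: x ≈ 59.0, y ≈ -44.8 km.

x ≈ 59.0 km, y ≈ -44.8 km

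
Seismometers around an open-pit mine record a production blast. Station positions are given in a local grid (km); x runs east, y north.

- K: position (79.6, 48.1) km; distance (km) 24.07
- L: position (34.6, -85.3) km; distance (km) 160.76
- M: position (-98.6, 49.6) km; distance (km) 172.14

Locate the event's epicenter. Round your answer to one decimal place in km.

(72.2, 71.0)

Circle about each station: (x − 79.6)² + (y − 48.1)² = 24.07²; (x − 34.6)² + (y + 85.3)² = 160.76²; (x + 98.6)² + (y − 49.6)² = 172.14².
Subtracting pairs of circle equations eliminates x²+y² and gives linear equations (the radical axes):
-90.0 x − 266.8 y = -25440.93
-356.4 x + 3.0 y = -25520.46
Solving the 2×2 system: x ≈ 72.2, y ≈ 71.0 km.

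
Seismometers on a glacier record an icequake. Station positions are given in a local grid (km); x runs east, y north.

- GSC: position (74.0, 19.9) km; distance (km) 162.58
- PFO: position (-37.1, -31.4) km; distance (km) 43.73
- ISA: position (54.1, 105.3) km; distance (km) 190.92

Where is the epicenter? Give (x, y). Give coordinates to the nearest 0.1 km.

Circle about each station: (x − 74.0)² + (y − 19.9)² = 162.58²; (x + 37.1)² + (y + 31.4)² = 43.73²; (x − 54.1)² + (y − 105.3)² = 190.92².
Subtracting pairs of circle equations eliminates x²+y² and gives linear equations (the radical axes):
-222.2 x − 102.6 y = 21010.30
-39.8 x + 170.8 y = -1875.30
Solving the 2×2 system: x ≈ -80.8, y ≈ -29.8 km.
Check against GSC (with the unrounded x, y): √((x − 74.0)²+(y − 19.9)²) = 162.58 ≈ 162.58 km. ✓

x ≈ -80.8 km, y ≈ -29.8 km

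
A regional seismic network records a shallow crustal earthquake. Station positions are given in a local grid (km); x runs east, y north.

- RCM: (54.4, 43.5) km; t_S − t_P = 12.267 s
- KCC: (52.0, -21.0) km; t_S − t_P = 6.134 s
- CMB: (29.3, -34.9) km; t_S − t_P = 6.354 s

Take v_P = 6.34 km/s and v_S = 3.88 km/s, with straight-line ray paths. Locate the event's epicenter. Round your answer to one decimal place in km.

76.8 km east, -77.1 km north

Distance from S−P lag: d = Δt · v_P v_S / (v_P − v_S) = Δt · (6.34·3.88)/(6.34−3.88) ≈ 9.9997·Δt.
So d_RCM = 122.67, d_KCC = 61.34, d_CMB = 63.54 km.
Circle about each station: (x − 54.4)² + (y − 43.5)² = 122.67²; (x − 52.0)² + (y + 21.0)² = 61.34²; (x − 29.3)² + (y + 34.9)² = 63.54².
Subtracting the RCM equation from the KCC and CMB equations removes the quadratic terms:
-4.8 x − 129.0 y = 9578.72
-50.2 x − 156.8 y = 8235.49
Solving the 2×2 system: x ≈ 76.8, y ≈ -77.1 km.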